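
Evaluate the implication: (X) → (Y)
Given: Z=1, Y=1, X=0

Antecedent (X) = 0; consequent (Y) = 1.
0 → 1 = 1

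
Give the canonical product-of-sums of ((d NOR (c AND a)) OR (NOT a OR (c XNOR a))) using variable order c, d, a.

ΠM(3) = (c OR NOT d OR NOT a)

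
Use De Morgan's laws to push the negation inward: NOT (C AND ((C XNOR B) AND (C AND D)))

NOT C OR NOT ((C XNOR B) AND (C AND D))
De Morgan's: NOT(AND of terms) = OR of negations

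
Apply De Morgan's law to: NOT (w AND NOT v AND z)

NOT w OR v OR NOT z
De Morgan's: NOT(AND of terms) = OR of negations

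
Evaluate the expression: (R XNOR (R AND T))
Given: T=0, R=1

Substituting: (1 XNOR (1 AND 0))
= 0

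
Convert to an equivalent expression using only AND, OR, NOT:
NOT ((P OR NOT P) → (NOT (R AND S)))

(P OR NOT P) AND (R AND S)
(Negated implication: NOT(A → B) = A AND NOT B)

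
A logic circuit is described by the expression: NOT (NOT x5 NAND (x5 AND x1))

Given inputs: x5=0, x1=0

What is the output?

Substituting: NOT (NOT 0 NAND (0 AND 0))
= 0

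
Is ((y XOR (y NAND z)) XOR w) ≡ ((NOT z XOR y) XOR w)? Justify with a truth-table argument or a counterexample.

No. Counterexample: with y=0, w=0, z=1, Expression 1 = 1 but Expression 2 = 0.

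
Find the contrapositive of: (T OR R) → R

Contrapositive: NOT R → NOT (T OR R)
Note: A statement and its contrapositive are logically equivalent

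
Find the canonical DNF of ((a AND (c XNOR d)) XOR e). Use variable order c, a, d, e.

(NOT c AND NOT a AND NOT d AND e) OR (NOT c AND NOT a AND d AND e) OR (NOT c AND a AND NOT d AND NOT e) OR (NOT c AND a AND d AND e) OR (c AND NOT a AND NOT d AND e) OR (c AND NOT a AND d AND e) OR (c AND a AND NOT d AND e) OR (c AND a AND d AND NOT e)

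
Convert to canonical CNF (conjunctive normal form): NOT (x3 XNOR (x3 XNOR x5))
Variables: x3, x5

(x3 OR NOT x5) AND (NOT x3 OR NOT x5)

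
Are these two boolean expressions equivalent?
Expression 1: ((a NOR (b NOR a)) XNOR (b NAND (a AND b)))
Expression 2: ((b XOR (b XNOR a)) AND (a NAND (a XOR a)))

No. Counterexample: with a=0, b=0, Expression 1 = 0 but Expression 2 = 1.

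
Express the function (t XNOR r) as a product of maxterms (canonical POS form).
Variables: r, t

ΠM(1, 2) = (r OR NOT t) AND (NOT r OR t)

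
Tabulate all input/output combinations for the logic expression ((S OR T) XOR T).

T | S | Output
--------------
0 | 0 | 0
0 | 1 | 1
1 | 0 | 0
1 | 1 | 0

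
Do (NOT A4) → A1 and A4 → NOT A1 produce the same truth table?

No, Inverse is not equivalent to original (counterexample: A4=0, A5=0, A1=0)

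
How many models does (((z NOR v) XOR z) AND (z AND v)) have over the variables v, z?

Satisfying assignments: (1,1)
Count: 1 out of 4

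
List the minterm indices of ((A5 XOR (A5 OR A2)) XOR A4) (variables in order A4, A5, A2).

Σm(1, 4, 6, 7) = (NOT A4 AND NOT A5 AND A2) OR (A4 AND NOT A5 AND NOT A2) OR (A4 AND A5 AND NOT A2) OR (A4 AND A5 AND A2)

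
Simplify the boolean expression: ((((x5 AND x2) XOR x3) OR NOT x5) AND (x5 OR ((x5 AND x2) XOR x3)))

By distribution ((E OR v) AND (E OR NOT v) = E):
= ((x5 AND x2) XOR x3)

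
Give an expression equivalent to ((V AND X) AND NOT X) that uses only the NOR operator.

((((V NOR V) NOR (X NOR X)) NOR ((V NOR V) NOR (X NOR X))) NOR ((X NOR X) NOR (X NOR X)))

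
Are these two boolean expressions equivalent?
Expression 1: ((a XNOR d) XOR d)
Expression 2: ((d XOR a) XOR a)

No. Counterexample: with a=0, d=0, Expression 1 = 1 but Expression 2 = 0.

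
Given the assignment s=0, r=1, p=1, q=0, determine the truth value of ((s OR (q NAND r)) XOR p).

Substituting: ((0 OR (0 NAND 1)) XOR 1)
= 0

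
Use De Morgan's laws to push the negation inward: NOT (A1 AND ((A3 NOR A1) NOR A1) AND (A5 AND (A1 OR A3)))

NOT A1 OR NOT ((A3 NOR A1) NOR A1) OR NOT (A5 AND (A1 OR A3))
De Morgan's: NOT(AND of terms) = OR of negations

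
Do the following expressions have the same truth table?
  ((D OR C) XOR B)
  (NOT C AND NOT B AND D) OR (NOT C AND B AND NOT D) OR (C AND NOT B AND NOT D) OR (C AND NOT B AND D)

Yes, they are equivalent — the two output columns agree on all 8 assignments:
C | B | D | Expression 1 | Expression 2
---------------------------------------
0 | 0 | 0 | 0 | 0
0 | 0 | 1 | 1 | 1
0 | 1 | 0 | 1 | 1
0 | 1 | 1 | 0 | 0
1 | 0 | 0 | 1 | 1
1 | 0 | 1 | 1 | 1
1 | 1 | 0 | 0 | 0
1 | 1 | 1 | 0 | 0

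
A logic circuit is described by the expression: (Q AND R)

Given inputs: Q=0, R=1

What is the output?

Substituting: (0 AND 1)
= 0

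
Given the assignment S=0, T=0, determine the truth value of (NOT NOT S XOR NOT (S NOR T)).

Substituting: (NOT NOT 0 XOR NOT (0 NOR 0))
= 0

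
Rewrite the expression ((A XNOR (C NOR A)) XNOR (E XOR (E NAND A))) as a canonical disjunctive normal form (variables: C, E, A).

(NOT C AND E AND NOT A) OR (C AND NOT E AND NOT A)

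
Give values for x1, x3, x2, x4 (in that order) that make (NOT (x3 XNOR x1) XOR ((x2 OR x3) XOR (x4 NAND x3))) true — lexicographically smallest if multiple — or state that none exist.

x1=0, x3=0, x2=0, x4=0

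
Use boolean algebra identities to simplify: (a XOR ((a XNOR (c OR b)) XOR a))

By XOR self-cancellation ((E XOR v) XOR v = E):
= (a XNOR (c OR b))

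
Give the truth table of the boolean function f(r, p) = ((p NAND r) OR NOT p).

r | p | Output
--------------
0 | 0 | 1
0 | 1 | 1
1 | 0 | 1
1 | 1 | 0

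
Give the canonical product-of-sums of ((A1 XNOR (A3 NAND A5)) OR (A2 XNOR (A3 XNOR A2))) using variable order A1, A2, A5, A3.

ΠM(0, 2, 4, 6) = (A1 OR A2 OR A5 OR A3) AND (A1 OR A2 OR NOT A5 OR A3) AND (A1 OR NOT A2 OR A5 OR A3) AND (A1 OR NOT A2 OR NOT A5 OR A3)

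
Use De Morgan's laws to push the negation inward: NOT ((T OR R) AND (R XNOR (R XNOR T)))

NOT (T OR R) OR NOT (R XNOR (R XNOR T))
De Morgan's: NOT(AND of terms) = OR of negations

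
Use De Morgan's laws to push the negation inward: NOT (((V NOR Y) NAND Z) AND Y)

NOT ((V NOR Y) NAND Z) OR NOT Y
De Morgan's: NOT(AND of terms) = OR of negations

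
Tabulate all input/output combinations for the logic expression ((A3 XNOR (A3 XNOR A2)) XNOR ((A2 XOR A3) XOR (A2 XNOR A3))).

A2 | A3 | Output
----------------
0 | 0 | 0
0 | 1 | 0
1 | 0 | 1
1 | 1 | 1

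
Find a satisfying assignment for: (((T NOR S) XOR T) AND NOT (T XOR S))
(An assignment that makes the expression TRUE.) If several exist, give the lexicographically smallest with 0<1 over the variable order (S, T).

S=0, T=0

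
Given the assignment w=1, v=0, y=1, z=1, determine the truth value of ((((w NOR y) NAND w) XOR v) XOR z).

Substituting: ((((1 NOR 1) NAND 1) XOR 0) XOR 1)
= 0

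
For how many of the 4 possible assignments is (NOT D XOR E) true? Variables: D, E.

Satisfying assignments: (0,0), (1,1)
Count: 2 out of 4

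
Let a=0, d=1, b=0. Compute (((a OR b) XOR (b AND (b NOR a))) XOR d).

Substituting: (((0 OR 0) XOR (0 AND (0 NOR 0))) XOR 1)
= 1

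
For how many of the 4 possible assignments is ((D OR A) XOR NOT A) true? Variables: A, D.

Satisfying assignments: (0,0), (1,0), (1,1)
Count: 3 out of 4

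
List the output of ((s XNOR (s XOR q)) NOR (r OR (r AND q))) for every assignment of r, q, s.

r | q | s | Output
------------------
0 | 0 | 0 | 0
0 | 0 | 1 | 0
0 | 1 | 0 | 1
0 | 1 | 1 | 1
1 | 0 | 0 | 0
1 | 0 | 1 | 0
1 | 1 | 0 | 0
1 | 1 | 1 | 0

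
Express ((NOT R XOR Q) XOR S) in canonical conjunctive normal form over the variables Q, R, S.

(Q OR R OR NOT S) AND (Q OR NOT R OR S) AND (NOT Q OR R OR S) AND (NOT Q OR NOT R OR NOT S)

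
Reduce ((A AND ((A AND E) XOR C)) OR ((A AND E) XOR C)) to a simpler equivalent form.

By absorption (E OR (E AND v) = E):
= ((A AND E) XOR C)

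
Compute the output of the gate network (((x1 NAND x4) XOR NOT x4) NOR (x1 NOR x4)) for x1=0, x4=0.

Substituting: (((0 NAND 0) XOR NOT 0) NOR (0 NOR 0))
= 0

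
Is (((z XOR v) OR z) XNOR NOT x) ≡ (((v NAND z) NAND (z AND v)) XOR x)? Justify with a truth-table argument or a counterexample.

No. Counterexample: with v=0, x=0, z=0, Expression 1 = 0 but Expression 2 = 1.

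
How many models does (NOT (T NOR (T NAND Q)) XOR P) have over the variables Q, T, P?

Satisfying assignments: (0,0,0), (0,1,0), (1,0,0), (1,1,0)
Count: 4 out of 8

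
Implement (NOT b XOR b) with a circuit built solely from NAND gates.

(((b NAND b) NAND ((b NAND b) NAND b)) NAND (b NAND ((b NAND b) NAND b)))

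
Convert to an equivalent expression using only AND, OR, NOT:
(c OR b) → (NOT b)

NOT (c OR b) OR (NOT b)
(Implication elimination: A → B = NOT A OR B)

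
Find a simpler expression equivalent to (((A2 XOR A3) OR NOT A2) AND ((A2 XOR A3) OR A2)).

By distribution ((E OR v) AND (E OR NOT v) = E):
= (A2 XOR A3)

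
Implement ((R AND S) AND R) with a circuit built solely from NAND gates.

((((R NAND S) NAND (R NAND S)) NAND R) NAND (((R NAND S) NAND (R NAND S)) NAND R))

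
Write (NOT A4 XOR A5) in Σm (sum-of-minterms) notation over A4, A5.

Σm(0, 3) = (NOT A4 AND NOT A5) OR (A4 AND A5)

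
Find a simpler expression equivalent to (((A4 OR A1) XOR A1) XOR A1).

By XOR self-cancellation ((E XOR v) XOR v = E):
= (A4 OR A1)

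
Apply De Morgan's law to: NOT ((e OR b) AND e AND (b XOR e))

NOT (e OR b) OR NOT e OR NOT (b XOR e)
De Morgan's: NOT(AND of terms) = OR of negations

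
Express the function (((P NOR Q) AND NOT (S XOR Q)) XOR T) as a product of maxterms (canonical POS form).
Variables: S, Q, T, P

ΠM(1, 2, 4, 5, 8, 9, 12, 13) = (S OR Q OR T OR NOT P) AND (S OR Q OR NOT T OR P) AND (S OR NOT Q OR T OR P) AND (S OR NOT Q OR T OR NOT P) AND (NOT S OR Q OR T OR P) AND (NOT S OR Q OR T OR NOT P) AND (NOT S OR NOT Q OR T OR P) AND (NOT S OR NOT Q OR T OR NOT P)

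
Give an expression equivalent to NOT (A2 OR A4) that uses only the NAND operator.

(((A2 NAND A2) NAND (A4 NAND A4)) NAND ((A2 NAND A2) NAND (A4 NAND A4)))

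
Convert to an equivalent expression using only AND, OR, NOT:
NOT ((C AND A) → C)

(C AND A) AND NOT C
(Negated implication: NOT(A → B) = A AND NOT B)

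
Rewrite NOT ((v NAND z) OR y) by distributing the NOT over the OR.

NOT (v NAND z) AND NOT y
De Morgan's: NOT(OR of terms) = AND of negations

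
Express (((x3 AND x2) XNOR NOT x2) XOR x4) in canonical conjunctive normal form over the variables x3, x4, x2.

(x3 OR x4 OR x2) AND (x3 OR NOT x4 OR NOT x2) AND (NOT x3 OR x4 OR x2) AND (NOT x3 OR x4 OR NOT x2)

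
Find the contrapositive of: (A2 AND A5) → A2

Contrapositive: NOT A2 → NOT (A2 AND A5)
Note: A statement and its contrapositive are logically equivalent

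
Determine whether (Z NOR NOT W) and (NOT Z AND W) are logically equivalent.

Yes, they are equivalent — the two output columns agree on all 4 assignments:
Z | W | Expression 1 | Expression 2
-----------------------------------
0 | 0 | 0 | 0
0 | 1 | 1 | 1
1 | 0 | 0 | 0
1 | 1 | 0 | 0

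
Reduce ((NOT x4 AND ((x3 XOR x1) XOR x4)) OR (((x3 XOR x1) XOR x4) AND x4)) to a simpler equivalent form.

By distribution ((E AND v) OR (E AND NOT v) = E):
= ((x3 XOR x1) XOR x4)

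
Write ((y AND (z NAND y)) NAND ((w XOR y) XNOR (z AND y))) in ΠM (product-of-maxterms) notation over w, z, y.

ΠM(5) = (NOT w OR z OR NOT y)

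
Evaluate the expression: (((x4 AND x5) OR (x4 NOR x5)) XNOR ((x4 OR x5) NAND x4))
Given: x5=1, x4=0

Substituting: (((0 AND 1) OR (0 NOR 1)) XNOR ((0 OR 1) NAND 0))
= 0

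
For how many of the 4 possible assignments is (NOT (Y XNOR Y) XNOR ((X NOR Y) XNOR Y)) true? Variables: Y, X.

Satisfying assignments: (0,0), (1,0), (1,1)
Count: 3 out of 4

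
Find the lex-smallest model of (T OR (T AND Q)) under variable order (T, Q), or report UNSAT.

T=1, Q=0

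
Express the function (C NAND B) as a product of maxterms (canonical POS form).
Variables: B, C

ΠM(3) = (NOT B OR NOT C)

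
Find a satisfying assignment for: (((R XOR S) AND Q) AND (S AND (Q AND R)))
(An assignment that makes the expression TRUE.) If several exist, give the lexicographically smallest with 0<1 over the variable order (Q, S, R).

UNSATISFIABLE - no assignment makes this expression true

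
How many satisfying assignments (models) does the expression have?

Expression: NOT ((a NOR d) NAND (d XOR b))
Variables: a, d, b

Satisfying assignments: (0,0,1)
Count: 1 out of 8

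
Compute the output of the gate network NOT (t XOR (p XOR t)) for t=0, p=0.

Substituting: NOT (0 XOR (0 XOR 0))
= 1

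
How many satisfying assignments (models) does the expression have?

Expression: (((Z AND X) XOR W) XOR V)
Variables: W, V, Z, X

Satisfying assignments: (0,0,1,1), (0,1,0,0), (0,1,0,1), (0,1,1,0), (1,0,0,0), (1,0,0,1), (1,0,1,0), (1,1,1,1)
Count: 8 out of 16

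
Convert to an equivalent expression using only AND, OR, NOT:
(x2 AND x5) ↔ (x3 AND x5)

((x2 AND x5) AND (x3 AND x5)) OR (NOT (x2 AND x5) AND NOT (x3 AND x5))
(Biconditional = both true or both false)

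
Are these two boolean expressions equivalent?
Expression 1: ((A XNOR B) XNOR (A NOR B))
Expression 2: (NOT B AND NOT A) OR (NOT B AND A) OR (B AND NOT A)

Yes, they are equivalent — the two output columns agree on all 4 assignments:
B | A | Expression 1 | Expression 2
-----------------------------------
0 | 0 | 1 | 1
0 | 1 | 1 | 1
1 | 0 | 1 | 1
1 | 1 | 0 | 0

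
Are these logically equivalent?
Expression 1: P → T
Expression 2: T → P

No, Converse is not equivalent to original (counterexample: P=0, T=1)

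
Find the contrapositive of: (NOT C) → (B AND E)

Contrapositive: NOT (B AND E) → C
Note: A statement and its contrapositive are logically equivalent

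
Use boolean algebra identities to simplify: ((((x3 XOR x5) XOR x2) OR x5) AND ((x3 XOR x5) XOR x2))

By absorption (E AND (E OR v) = E):
= ((x3 XOR x5) XOR x2)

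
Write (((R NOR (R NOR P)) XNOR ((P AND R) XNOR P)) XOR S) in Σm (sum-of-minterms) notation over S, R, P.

Σm(4, 5, 6, 7) = (S AND NOT R AND NOT P) OR (S AND NOT R AND P) OR (S AND R AND NOT P) OR (S AND R AND P)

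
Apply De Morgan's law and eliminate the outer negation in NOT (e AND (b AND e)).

NOT e OR NOT (b AND e)
De Morgan's: NOT(AND of terms) = OR of negations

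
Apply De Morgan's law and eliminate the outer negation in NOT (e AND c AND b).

NOT e OR NOT c OR NOT b
De Morgan's: NOT(AND of terms) = OR of negations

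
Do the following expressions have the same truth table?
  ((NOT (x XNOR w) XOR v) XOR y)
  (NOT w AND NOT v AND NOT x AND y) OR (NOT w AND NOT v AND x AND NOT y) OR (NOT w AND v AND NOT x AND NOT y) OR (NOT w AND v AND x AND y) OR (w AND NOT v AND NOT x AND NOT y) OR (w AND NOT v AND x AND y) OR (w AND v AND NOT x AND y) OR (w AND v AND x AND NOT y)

Yes, they are equivalent — the two output columns agree on all 16 assignments:
w | v | x | y | Expression 1 | Expression 2
-------------------------------------------
0 | 0 | 0 | 0 | 0 | 0
0 | 0 | 0 | 1 | 1 | 1
0 | 0 | 1 | 0 | 1 | 1
0 | 0 | 1 | 1 | 0 | 0
0 | 1 | 0 | 0 | 1 | 1
0 | 1 | 0 | 1 | 0 | 0
0 | 1 | 1 | 0 | 0 | 0
0 | 1 | 1 | 1 | 1 | 1
1 | 0 | 0 | 0 | 1 | 1
1 | 0 | 0 | 1 | 0 | 0
1 | 0 | 1 | 0 | 0 | 0
1 | 0 | 1 | 1 | 1 | 1
1 | 1 | 0 | 0 | 0 | 0
1 | 1 | 0 | 1 | 1 | 1
1 | 1 | 1 | 0 | 1 | 1
1 | 1 | 1 | 1 | 0 | 0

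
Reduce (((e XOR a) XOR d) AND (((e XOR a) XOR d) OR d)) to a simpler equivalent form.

By absorption (E AND (E OR v) = E):
= ((e XOR a) XOR d)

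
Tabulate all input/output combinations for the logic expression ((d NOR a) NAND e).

a | d | e | Output
------------------
0 | 0 | 0 | 1
0 | 0 | 1 | 0
0 | 1 | 0 | 1
0 | 1 | 1 | 1
1 | 0 | 0 | 1
1 | 0 | 1 | 1
1 | 1 | 0 | 1
1 | 1 | 1 | 1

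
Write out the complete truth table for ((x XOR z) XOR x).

z | x | Output
--------------
0 | 0 | 0
0 | 1 | 0
1 | 0 | 1
1 | 1 | 1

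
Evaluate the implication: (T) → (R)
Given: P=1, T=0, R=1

Antecedent (T) = 0; consequent (R) = 1.
0 → 1 = 1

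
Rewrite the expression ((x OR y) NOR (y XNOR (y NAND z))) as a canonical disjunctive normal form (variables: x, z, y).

(NOT x AND NOT z AND NOT y) OR (NOT x AND z AND NOT y)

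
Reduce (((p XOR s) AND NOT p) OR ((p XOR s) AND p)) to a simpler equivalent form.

By distribution ((E AND v) OR (E AND NOT v) = E):
= (p XOR s)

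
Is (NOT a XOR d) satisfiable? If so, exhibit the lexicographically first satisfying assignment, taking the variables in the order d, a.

d=0, a=0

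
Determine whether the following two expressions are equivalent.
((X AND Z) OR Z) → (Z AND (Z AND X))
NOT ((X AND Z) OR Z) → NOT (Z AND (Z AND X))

No, Inverse is not equivalent to original (counterexample: X=0, Z=1)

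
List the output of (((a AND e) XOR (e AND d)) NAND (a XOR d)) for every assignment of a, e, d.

a | e | d | Output
------------------
0 | 0 | 0 | 1
0 | 0 | 1 | 1
0 | 1 | 0 | 1
0 | 1 | 1 | 0
1 | 0 | 0 | 1
1 | 0 | 1 | 1
1 | 1 | 0 | 0
1 | 1 | 1 | 1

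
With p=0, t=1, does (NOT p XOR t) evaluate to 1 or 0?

Substituting: (NOT 0 XOR 1)
= 0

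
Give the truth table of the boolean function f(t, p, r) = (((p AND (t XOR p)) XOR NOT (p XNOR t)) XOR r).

t | p | r | Output
------------------
0 | 0 | 0 | 0
0 | 0 | 1 | 1
0 | 1 | 0 | 0
0 | 1 | 1 | 1
1 | 0 | 0 | 1
1 | 0 | 1 | 0
1 | 1 | 0 | 0
1 | 1 | 1 | 1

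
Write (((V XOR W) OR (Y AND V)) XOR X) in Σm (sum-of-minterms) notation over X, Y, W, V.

Σm(1, 2, 5, 6, 7, 8, 11, 12) = (NOT X AND NOT Y AND NOT W AND V) OR (NOT X AND NOT Y AND W AND NOT V) OR (NOT X AND Y AND NOT W AND V) OR (NOT X AND Y AND W AND NOT V) OR (NOT X AND Y AND W AND V) OR (X AND NOT Y AND NOT W AND NOT V) OR (X AND NOT Y AND W AND V) OR (X AND Y AND NOT W AND NOT V)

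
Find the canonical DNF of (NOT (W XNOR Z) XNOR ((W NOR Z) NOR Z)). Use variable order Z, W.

(NOT Z AND NOT W) OR (NOT Z AND W) OR (Z AND W)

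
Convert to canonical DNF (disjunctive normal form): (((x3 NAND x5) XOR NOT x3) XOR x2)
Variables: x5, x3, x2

(NOT x5 AND NOT x3 AND x2) OR (NOT x5 AND x3 AND NOT x2) OR (x5 AND NOT x3 AND x2) OR (x5 AND x3 AND x2)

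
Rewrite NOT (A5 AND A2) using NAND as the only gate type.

(((A5 NAND A2) NAND (A5 NAND A2)) NAND ((A5 NAND A2) NAND (A5 NAND A2)))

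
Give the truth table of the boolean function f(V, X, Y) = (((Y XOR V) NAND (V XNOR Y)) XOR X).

V | X | Y | Output
------------------
0 | 0 | 0 | 1
0 | 0 | 1 | 1
0 | 1 | 0 | 0
0 | 1 | 1 | 0
1 | 0 | 0 | 1
1 | 0 | 1 | 1
1 | 1 | 0 | 0
1 | 1 | 1 | 0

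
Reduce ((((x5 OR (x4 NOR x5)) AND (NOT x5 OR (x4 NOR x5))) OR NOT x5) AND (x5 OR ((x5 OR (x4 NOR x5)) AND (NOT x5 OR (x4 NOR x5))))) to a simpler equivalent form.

By distribution ((E OR v) AND (E OR NOT v) = E) then distribution ((E OR v) AND (E OR NOT v) = E):
= (x4 NOR x5)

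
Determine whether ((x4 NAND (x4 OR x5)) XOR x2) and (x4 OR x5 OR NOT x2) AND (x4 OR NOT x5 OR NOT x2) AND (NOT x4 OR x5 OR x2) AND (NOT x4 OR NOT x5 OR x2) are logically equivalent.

Yes, they are equivalent — the two output columns agree on all 8 assignments:
x4 | x5 | x2 | Expression 1 | Expression 2
------------------------------------------
0 | 0 | 0 | 1 | 1
0 | 0 | 1 | 0 | 0
0 | 1 | 0 | 1 | 1
0 | 1 | 1 | 0 | 0
1 | 0 | 0 | 0 | 0
1 | 0 | 1 | 1 | 1
1 | 1 | 0 | 0 | 0
1 | 1 | 1 | 1 | 1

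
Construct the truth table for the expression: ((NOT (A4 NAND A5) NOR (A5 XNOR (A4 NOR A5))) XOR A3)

A5 | A4 | A3 | Output
---------------------
0 | 0 | 0 | 1
0 | 0 | 1 | 0
0 | 1 | 0 | 0
0 | 1 | 1 | 1
1 | 0 | 0 | 1
1 | 0 | 1 | 0
1 | 1 | 0 | 0
1 | 1 | 1 | 1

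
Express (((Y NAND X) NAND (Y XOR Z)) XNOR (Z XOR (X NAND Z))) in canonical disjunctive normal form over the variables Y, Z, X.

(NOT Y AND NOT Z AND NOT X) OR (NOT Y AND NOT Z AND X) OR (NOT Y AND Z AND NOT X) OR (Y AND NOT Z AND X) OR (Y AND Z AND X)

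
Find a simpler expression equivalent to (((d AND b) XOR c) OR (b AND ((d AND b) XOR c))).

By absorption (E OR (E AND v) = E):
= ((d AND b) XOR c)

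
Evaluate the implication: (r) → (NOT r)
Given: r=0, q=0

Antecedent (r) = 0; consequent (NOT r) = 1.
0 → 1 = 1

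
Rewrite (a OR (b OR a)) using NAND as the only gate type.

((a NAND a) NAND (((b NAND b) NAND (a NAND a)) NAND ((b NAND b) NAND (a NAND a))))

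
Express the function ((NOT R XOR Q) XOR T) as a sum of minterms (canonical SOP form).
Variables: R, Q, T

Σm(0, 3, 5, 6) = (NOT R AND NOT Q AND NOT T) OR (NOT R AND Q AND T) OR (R AND NOT Q AND T) OR (R AND Q AND NOT T)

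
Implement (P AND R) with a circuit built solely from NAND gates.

((P NAND R) NAND (P NAND R))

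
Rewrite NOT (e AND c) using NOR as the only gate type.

(((e NOR e) NOR (c NOR c)) NOR ((e NOR e) NOR (c NOR c)))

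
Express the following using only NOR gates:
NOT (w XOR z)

(((((w NOR z) NOR (w NOR z)) NOR ((w NOR z) NOR (w NOR z))) NOR ((((w NOR w) NOR (z NOR z)) NOR ((w NOR w) NOR (z NOR z))) NOR (((w NOR w) NOR (z NOR z)) NOR ((w NOR w) NOR (z NOR z))))) NOR ((((w NOR z) NOR (w NOR z)) NOR ((w NOR z) NOR (w NOR z))) NOR ((((w NOR w) NOR (z NOR z)) NOR ((w NOR w) NOR (z NOR z))) NOR (((w NOR w) NOR (z NOR z)) NOR ((w NOR w) NOR (z NOR z))))))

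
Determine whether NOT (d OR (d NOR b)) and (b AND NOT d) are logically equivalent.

Yes, they are equivalent — the two output columns agree on all 4 assignments:
b | d | Expression 1 | Expression 2
-----------------------------------
0 | 0 | 0 | 0
0 | 1 | 0 | 0
1 | 0 | 1 | 1
1 | 1 | 0 | 0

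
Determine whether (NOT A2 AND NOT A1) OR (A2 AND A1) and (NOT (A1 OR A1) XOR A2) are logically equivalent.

Yes, they are equivalent — the two output columns agree on all 4 assignments:
A2 | A1 | Expression 1 | Expression 2
-------------------------------------
0 | 0 | 1 | 1
0 | 1 | 0 | 0
1 | 0 | 0 | 0
1 | 1 | 1 | 1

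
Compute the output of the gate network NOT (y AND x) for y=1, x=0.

Substituting: NOT (1 AND 0)
= 1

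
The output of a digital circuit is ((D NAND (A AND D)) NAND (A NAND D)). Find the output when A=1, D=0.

Substituting: ((0 NAND (1 AND 0)) NAND (1 NAND 0))
= 0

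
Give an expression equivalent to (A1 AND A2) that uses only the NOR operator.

((A1 NOR A1) NOR (A2 NOR A2))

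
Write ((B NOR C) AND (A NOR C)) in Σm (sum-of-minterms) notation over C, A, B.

Σm(0) = (NOT C AND NOT A AND NOT B)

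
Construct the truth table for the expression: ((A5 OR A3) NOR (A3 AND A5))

A5 | A3 | Output
----------------
0 | 0 | 1
0 | 1 | 0
1 | 0 | 0
1 | 1 | 0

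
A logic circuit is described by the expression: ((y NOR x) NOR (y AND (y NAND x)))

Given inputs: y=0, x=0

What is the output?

Substituting: ((0 NOR 0) NOR (0 AND (0 NAND 0)))
= 0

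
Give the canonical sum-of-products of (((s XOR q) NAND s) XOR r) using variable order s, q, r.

Σm(0, 2, 5, 6) = (NOT s AND NOT q AND NOT r) OR (NOT s AND q AND NOT r) OR (s AND NOT q AND r) OR (s AND q AND NOT r)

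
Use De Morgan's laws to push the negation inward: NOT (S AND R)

NOT S OR NOT R
De Morgan's: NOT(AND of terms) = OR of negations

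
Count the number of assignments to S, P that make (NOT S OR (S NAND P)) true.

Satisfying assignments: (0,0), (0,1), (1,0)
Count: 3 out of 4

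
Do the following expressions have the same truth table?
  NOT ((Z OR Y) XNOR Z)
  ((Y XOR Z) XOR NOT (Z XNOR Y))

No. Counterexample: with Z=0, Y=1, Expression 1 = 1 but Expression 2 = 0.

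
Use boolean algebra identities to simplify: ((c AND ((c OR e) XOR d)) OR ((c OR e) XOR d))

By absorption (E OR (E AND v) = E):
= ((c OR e) XOR d)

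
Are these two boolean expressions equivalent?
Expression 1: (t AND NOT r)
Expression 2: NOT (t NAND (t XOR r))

Yes, they are equivalent — the two output columns agree on all 4 assignments:
t | r | Expression 1 | Expression 2
-----------------------------------
0 | 0 | 0 | 0
0 | 1 | 0 | 0
1 | 0 | 1 | 1
1 | 1 | 0 | 0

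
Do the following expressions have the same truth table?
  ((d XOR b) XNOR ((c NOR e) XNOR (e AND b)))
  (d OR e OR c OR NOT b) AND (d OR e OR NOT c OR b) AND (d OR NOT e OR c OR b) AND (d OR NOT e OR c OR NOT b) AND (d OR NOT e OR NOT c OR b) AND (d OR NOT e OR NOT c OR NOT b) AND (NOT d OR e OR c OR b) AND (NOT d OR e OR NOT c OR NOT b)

Yes, they are equivalent — the two output columns agree on all 16 assignments:
d | e | c | b | Expression 1 | Expression 2
-------------------------------------------
0 | 0 | 0 | 0 | 1 | 1
0 | 0 | 0 | 1 | 0 | 0
0 | 0 | 1 | 0 | 0 | 0
0 | 0 | 1 | 1 | 1 | 1
0 | 1 | 0 | 0 | 0 | 0
0 | 1 | 0 | 1 | 0 | 0
0 | 1 | 1 | 0 | 0 | 0
0 | 1 | 1 | 1 | 0 | 0
1 | 0 | 0 | 0 | 0 | 0
1 | 0 | 0 | 1 | 1 | 1
1 | 0 | 1 | 0 | 1 | 1
1 | 0 | 1 | 1 | 0 | 0
1 | 1 | 0 | 0 | 1 | 1
1 | 1 | 0 | 1 | 1 | 1
1 | 1 | 1 | 0 | 1 | 1
1 | 1 | 1 | 1 | 1 | 1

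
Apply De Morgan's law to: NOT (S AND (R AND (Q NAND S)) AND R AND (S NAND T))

NOT S OR NOT (R AND (Q NAND S)) OR NOT R OR NOT (S NAND T)
De Morgan's: NOT(AND of terms) = OR of negations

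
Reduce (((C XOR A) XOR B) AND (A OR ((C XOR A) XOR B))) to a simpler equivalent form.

By absorption (E AND (E OR v) = E):
= ((C XOR A) XOR B)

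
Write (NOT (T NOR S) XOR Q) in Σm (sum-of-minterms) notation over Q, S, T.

Σm(1, 2, 3, 4) = (NOT Q AND NOT S AND T) OR (NOT Q AND S AND NOT T) OR (NOT Q AND S AND T) OR (Q AND NOT S AND NOT T)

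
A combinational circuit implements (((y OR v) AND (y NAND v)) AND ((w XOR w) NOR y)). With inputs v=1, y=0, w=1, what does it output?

Substituting: (((0 OR 1) AND (0 NAND 1)) AND ((1 XOR 1) NOR 0))
= 1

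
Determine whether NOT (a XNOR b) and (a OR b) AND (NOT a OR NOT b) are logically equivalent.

Yes, they are equivalent — the two output columns agree on all 4 assignments:
a | b | Expression 1 | Expression 2
-----------------------------------
0 | 0 | 0 | 0
0 | 1 | 1 | 1
1 | 0 | 1 | 1
1 | 1 | 0 | 0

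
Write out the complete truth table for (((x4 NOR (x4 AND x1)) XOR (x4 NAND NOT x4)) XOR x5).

x4 | x1 | x5 | Output
---------------------
0 | 0 | 0 | 0
0 | 0 | 1 | 1
0 | 1 | 0 | 0
0 | 1 | 1 | 1
1 | 0 | 0 | 1
1 | 0 | 1 | 0
1 | 1 | 0 | 1
1 | 1 | 1 | 0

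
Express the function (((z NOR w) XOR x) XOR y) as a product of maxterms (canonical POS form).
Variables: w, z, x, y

ΠM(1, 2, 4, 7, 8, 11, 12, 15) = (w OR z OR x OR NOT y) AND (w OR z OR NOT x OR y) AND (w OR NOT z OR x OR y) AND (w OR NOT z OR NOT x OR NOT y) AND (NOT w OR z OR x OR y) AND (NOT w OR z OR NOT x OR NOT y) AND (NOT w OR NOT z OR x OR y) AND (NOT w OR NOT z OR NOT x OR NOT y)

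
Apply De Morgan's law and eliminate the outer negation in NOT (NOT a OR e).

a AND NOT e
De Morgan's: NOT(OR of terms) = AND of negations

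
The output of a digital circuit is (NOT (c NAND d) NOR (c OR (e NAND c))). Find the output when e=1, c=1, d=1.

Substituting: (NOT (1 NAND 1) NOR (1 OR (1 NAND 1)))
= 0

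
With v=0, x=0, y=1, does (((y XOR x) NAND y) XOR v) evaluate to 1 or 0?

Substituting: (((1 XOR 0) NAND 1) XOR 0)
= 0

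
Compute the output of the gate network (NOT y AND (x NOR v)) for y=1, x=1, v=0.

Substituting: (NOT 1 AND (1 NOR 0))
= 0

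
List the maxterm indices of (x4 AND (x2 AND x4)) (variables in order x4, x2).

ΠM(0, 1, 2) = (x4 OR x2) AND (x4 OR NOT x2) AND (NOT x4 OR x2)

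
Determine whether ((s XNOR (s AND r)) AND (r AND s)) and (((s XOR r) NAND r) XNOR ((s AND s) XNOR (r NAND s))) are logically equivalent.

No. Counterexample: with s=0, r=1, Expression 1 = 0 but Expression 2 = 1.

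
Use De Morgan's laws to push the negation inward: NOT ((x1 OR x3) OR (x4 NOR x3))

NOT (x1 OR x3) AND NOT (x4 NOR x3)
De Morgan's: NOT(OR of terms) = AND of negations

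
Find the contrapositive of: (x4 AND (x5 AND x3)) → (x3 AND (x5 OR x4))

Contrapositive: NOT (x3 AND (x5 OR x4)) → NOT (x4 AND (x5 AND x3))
Note: A statement and its contrapositive are logically equivalent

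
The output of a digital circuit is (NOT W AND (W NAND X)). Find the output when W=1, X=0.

Substituting: (NOT 1 AND (1 NAND 0))
= 0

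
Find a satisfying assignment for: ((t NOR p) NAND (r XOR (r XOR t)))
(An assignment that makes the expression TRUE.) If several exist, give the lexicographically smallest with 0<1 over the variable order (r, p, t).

r=0, p=0, t=0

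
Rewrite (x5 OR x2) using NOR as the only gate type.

((x5 NOR x2) NOR (x5 NOR x2))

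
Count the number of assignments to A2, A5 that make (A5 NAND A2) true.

Satisfying assignments: (0,0), (0,1), (1,0)
Count: 3 out of 4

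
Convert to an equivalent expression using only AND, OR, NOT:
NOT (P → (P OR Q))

P AND NOT (P OR Q)
(Negated implication: NOT(A → B) = A AND NOT B)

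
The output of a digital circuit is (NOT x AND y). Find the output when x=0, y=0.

Substituting: (NOT 0 AND 0)
= 0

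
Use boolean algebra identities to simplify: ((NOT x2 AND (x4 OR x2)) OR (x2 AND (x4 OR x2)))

By distribution ((E AND v) OR (E AND NOT v) = E):
= (x4 OR x2)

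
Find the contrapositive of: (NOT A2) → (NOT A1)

Contrapositive: A1 → A2
Note: A statement and its contrapositive are logically equivalent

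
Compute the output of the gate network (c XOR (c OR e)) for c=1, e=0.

Substituting: (1 XOR (1 OR 0))
= 0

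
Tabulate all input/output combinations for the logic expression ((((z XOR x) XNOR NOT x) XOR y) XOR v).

z | y | x | v | Output
----------------------
0 | 0 | 0 | 0 | 0
0 | 0 | 0 | 1 | 1
0 | 0 | 1 | 0 | 0
0 | 0 | 1 | 1 | 1
0 | 1 | 0 | 0 | 1
0 | 1 | 0 | 1 | 0
0 | 1 | 1 | 0 | 1
0 | 1 | 1 | 1 | 0
1 | 0 | 0 | 0 | 1
1 | 0 | 0 | 1 | 0
1 | 0 | 1 | 0 | 1
1 | 0 | 1 | 1 | 0
1 | 1 | 0 | 0 | 0
1 | 1 | 0 | 1 | 1
1 | 1 | 1 | 0 | 0
1 | 1 | 1 | 1 | 1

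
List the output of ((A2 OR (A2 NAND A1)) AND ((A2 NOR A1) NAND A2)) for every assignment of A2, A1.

A2 | A1 | Output
----------------
0 | 0 | 1
0 | 1 | 1
1 | 0 | 1
1 | 1 | 1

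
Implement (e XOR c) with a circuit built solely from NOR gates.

((((e NOR c) NOR (e NOR c)) NOR ((e NOR c) NOR (e NOR c))) NOR ((((e NOR e) NOR (c NOR c)) NOR ((e NOR e) NOR (c NOR c))) NOR (((e NOR e) NOR (c NOR c)) NOR ((e NOR e) NOR (c NOR c)))))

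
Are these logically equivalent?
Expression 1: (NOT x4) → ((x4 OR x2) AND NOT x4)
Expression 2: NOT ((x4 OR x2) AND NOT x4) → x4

Yes, Contrapositive is always equivalent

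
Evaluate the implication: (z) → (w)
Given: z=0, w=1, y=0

Antecedent (z) = 0; consequent (w) = 1.
0 → 1 = 1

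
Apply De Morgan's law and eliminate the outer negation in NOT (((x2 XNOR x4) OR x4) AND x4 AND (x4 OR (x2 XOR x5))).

NOT ((x2 XNOR x4) OR x4) OR NOT x4 OR NOT (x4 OR (x2 XOR x5))
De Morgan's: NOT(AND of terms) = OR of negations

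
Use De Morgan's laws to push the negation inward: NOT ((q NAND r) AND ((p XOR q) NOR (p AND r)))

NOT (q NAND r) OR NOT ((p XOR q) NOR (p AND r))
De Morgan's: NOT(AND of terms) = OR of negations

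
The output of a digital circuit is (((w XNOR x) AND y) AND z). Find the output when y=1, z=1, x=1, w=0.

Substituting: (((0 XNOR 1) AND 1) AND 1)
= 0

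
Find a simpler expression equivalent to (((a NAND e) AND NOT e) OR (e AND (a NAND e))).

By distribution ((E AND v) OR (E AND NOT v) = E):
= (a NAND e)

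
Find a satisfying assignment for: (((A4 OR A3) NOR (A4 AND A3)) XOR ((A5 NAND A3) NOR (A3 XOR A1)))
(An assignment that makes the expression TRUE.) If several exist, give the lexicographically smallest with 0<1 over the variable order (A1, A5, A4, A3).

A1=0, A5=0, A4=0, A3=0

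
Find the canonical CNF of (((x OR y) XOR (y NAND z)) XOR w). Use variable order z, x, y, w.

(z OR x OR y OR NOT w) AND (z OR x OR NOT y OR w) AND (z OR NOT x OR y OR w) AND (z OR NOT x OR NOT y OR w) AND (NOT z OR x OR y OR NOT w) AND (NOT z OR x OR NOT y OR NOT w) AND (NOT z OR NOT x OR y OR w) AND (NOT z OR NOT x OR NOT y OR NOT w)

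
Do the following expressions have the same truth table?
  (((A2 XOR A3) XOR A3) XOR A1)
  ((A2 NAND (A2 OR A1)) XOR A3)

No. Counterexample: with A2=0, A1=0, A3=0, Expression 1 = 0 but Expression 2 = 1.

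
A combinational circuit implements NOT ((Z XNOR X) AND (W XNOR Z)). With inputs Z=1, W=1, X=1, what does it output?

Substituting: NOT ((1 XNOR 1) AND (1 XNOR 1))
= 0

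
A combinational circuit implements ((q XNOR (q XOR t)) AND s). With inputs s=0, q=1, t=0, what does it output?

Substituting: ((1 XNOR (1 XOR 0)) AND 0)
= 0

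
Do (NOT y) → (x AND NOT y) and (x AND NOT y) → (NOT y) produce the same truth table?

No, Converse is not equivalent to original (counterexample: y=0, x=0)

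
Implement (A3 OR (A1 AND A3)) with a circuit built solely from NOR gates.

((A3 NOR ((A1 NOR A1) NOR (A3 NOR A3))) NOR (A3 NOR ((A1 NOR A1) NOR (A3 NOR A3))))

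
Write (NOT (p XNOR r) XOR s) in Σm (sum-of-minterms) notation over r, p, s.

Σm(1, 2, 4, 7) = (NOT r AND NOT p AND s) OR (NOT r AND p AND NOT s) OR (r AND NOT p AND NOT s) OR (r AND p AND s)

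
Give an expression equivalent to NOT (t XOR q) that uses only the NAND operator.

(((t NAND (t NAND q)) NAND (q NAND (t NAND q))) NAND ((t NAND (t NAND q)) NAND (q NAND (t NAND q))))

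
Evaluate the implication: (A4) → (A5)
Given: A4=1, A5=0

Antecedent (A4) = 1; consequent (A5) = 0.
1 → 0 = 0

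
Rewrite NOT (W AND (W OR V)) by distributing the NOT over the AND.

NOT W OR NOT (W OR V)
De Morgan's: NOT(AND of terms) = OR of negations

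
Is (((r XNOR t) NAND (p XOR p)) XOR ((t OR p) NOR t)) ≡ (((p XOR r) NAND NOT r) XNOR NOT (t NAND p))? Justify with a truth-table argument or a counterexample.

No. Counterexample: with r=0, t=1, p=0, Expression 1 = 1 but Expression 2 = 0.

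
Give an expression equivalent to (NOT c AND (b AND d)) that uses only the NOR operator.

(((c NOR c) NOR (c NOR c)) NOR (((b NOR b) NOR (d NOR d)) NOR ((b NOR b) NOR (d NOR d))))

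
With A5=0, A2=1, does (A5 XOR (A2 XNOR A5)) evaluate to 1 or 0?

Substituting: (0 XOR (1 XNOR 0))
= 0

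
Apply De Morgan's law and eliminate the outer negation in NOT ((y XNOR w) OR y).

NOT (y XNOR w) AND NOT y
De Morgan's: NOT(OR of terms) = AND of negations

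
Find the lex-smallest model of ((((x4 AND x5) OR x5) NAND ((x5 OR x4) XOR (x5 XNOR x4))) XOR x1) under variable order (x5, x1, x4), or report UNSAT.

x5=0, x1=0, x4=0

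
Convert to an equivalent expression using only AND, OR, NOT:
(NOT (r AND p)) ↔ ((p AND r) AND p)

((NOT (r AND p)) AND ((p AND r) AND p)) OR ((r AND p) AND NOT ((p AND r) AND p))
(Biconditional = both true or both false)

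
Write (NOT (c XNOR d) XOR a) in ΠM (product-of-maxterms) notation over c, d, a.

ΠM(0, 3, 5, 6) = (c OR d OR a) AND (c OR NOT d OR NOT a) AND (NOT c OR d OR NOT a) AND (NOT c OR NOT d OR a)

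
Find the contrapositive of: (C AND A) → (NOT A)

Contrapositive: A → NOT (C AND A)
Note: A statement and its contrapositive are logically equivalent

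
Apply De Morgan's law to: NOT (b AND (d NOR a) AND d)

NOT b OR NOT (d NOR a) OR NOT d
De Morgan's: NOT(AND of terms) = OR of negations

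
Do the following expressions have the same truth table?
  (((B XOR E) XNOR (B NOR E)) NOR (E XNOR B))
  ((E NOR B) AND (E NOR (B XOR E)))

No. Counterexample: with B=0, E=0, Expression 1 = 0 but Expression 2 = 1.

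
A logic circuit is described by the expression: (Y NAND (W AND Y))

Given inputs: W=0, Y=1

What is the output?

Substituting: (1 NAND (0 AND 1))
= 1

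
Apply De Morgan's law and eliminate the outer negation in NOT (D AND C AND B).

NOT D OR NOT C OR NOT B
De Morgan's: NOT(AND of terms) = OR of negations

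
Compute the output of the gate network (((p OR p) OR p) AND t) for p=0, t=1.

Substituting: (((0 OR 0) OR 0) AND 1)
= 0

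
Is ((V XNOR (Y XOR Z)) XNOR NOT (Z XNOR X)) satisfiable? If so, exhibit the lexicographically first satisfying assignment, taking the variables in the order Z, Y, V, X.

Z=0, Y=0, V=0, X=1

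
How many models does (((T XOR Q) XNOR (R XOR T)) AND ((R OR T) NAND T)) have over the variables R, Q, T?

Satisfying assignments: (0,0,0), (1,1,0)
Count: 2 out of 8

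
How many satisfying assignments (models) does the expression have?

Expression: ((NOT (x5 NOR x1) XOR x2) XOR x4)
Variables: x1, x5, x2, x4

Satisfying assignments: (0,0,0,1), (0,0,1,0), (0,1,0,0), (0,1,1,1), (1,0,0,0), (1,0,1,1), (1,1,0,0), (1,1,1,1)
Count: 8 out of 16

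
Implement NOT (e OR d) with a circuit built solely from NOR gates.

(((e NOR d) NOR (e NOR d)) NOR ((e NOR d) NOR (e NOR d)))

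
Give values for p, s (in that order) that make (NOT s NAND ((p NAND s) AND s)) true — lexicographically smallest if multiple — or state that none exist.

p=0, s=0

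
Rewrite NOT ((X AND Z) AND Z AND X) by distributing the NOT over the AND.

NOT (X AND Z) OR NOT Z OR NOT X
De Morgan's: NOT(AND of terms) = OR of negations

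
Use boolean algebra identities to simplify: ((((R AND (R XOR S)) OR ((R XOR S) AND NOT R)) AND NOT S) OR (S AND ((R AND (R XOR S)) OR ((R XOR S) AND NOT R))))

By distribution ((E AND v) OR (E AND NOT v) = E) then distribution ((E AND v) OR (E AND NOT v) = E):
= (R XOR S)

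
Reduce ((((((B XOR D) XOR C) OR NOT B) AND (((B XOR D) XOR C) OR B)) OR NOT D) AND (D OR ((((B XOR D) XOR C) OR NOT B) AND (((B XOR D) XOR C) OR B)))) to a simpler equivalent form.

By distribution ((E OR v) AND (E OR NOT v) = E) then distribution ((E OR v) AND (E OR NOT v) = E):
= ((B XOR D) XOR C)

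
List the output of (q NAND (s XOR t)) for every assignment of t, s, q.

t | s | q | Output
------------------
0 | 0 | 0 | 1
0 | 0 | 1 | 1
0 | 1 | 0 | 1
0 | 1 | 1 | 0
1 | 0 | 0 | 1
1 | 0 | 1 | 0
1 | 1 | 0 | 1
1 | 1 | 1 | 1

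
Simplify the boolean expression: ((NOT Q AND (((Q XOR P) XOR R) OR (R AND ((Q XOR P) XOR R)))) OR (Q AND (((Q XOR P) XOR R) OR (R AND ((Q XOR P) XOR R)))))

By distribution ((E AND v) OR (E AND NOT v) = E) then absorption (E OR (E AND v) = E):
= ((Q XOR P) XOR R)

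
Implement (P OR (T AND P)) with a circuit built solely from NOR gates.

((P NOR ((T NOR T) NOR (P NOR P))) NOR (P NOR ((T NOR T) NOR (P NOR P))))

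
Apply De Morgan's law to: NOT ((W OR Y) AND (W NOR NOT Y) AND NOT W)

NOT (W OR Y) OR NOT (W NOR NOT Y) OR W
De Morgan's: NOT(AND of terms) = OR of negations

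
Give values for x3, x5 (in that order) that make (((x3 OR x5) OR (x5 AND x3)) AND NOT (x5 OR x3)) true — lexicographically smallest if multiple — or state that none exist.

UNSATISFIABLE - no assignment makes this expression true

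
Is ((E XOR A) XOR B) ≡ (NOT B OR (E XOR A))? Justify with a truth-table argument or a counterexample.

No. Counterexample: with A=0, B=0, E=0, Expression 1 = 0 but Expression 2 = 1.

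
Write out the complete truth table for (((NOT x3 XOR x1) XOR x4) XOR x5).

x3 | x1 | x4 | x5 | Output
--------------------------
0 | 0 | 0 | 0 | 1
0 | 0 | 0 | 1 | 0
0 | 0 | 1 | 0 | 0
0 | 0 | 1 | 1 | 1
0 | 1 | 0 | 0 | 0
0 | 1 | 0 | 1 | 1
0 | 1 | 1 | 0 | 1
0 | 1 | 1 | 1 | 0
1 | 0 | 0 | 0 | 0
1 | 0 | 0 | 1 | 1
1 | 0 | 1 | 0 | 1
1 | 0 | 1 | 1 | 0
1 | 1 | 0 | 0 | 1
1 | 1 | 0 | 1 | 0
1 | 1 | 1 | 0 | 0
1 | 1 | 1 | 1 | 1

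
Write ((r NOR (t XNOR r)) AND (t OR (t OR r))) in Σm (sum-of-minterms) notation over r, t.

Σm(1) = (NOT r AND t)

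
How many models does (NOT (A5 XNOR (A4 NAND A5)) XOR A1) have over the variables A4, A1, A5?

Satisfying assignments: (0,0,0), (0,1,1), (1,0,0), (1,0,1)
Count: 4 out of 8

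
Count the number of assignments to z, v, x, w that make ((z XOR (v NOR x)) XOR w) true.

Satisfying assignments: (0,0,0,0), (0,0,1,1), (0,1,0,1), (0,1,1,1), (1,0,0,1), (1,0,1,0), (1,1,0,0), (1,1,1,0)
Count: 8 out of 16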